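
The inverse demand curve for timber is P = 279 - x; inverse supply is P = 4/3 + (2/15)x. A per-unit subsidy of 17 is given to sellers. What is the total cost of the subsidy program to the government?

Government cost = 4420

Pre-subsidy: 279 - x = 4/3 + (2/15)x gives x* = 245 and P* = 34.
With the subsidy, sellers receive Ps = Pb + 17 for each unit, where Pb is the price buyers pay.
On the curves, Pb = 279 - x and Ps = 4/3 + (2/15)x; the wedge Ps − Pb = 17 gives 4/3 + (2/15)x − (279 - x) = 17, so x' = 260.
Then Pb = 279 − 1·260 = 19 and Ps = 4/3 + (2/15)·260 = 36.
Government outlay = subsidy × quantity = 17 × 260 = 4420.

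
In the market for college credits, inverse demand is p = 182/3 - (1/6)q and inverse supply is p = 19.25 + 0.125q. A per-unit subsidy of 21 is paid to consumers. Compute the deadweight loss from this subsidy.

Pre-subsidy: 182/3 - (1/6)q = 19.25 + 0.125q gives q* = 142 and p* = 37.
With the rebate, buyers effectively pay pb = ps − 21, where ps is the price sellers receive.
On the curves, pb = 182/3 - (1/6)q and ps = 19.25 + 0.125q; the wedge ps − pb = 21 gives 19.25 + 0.125q − (182/3 - (1/6)q) = 21, so q' = 214.
Then pb = 182/3 − (1/6)·214 = 25 and ps = 19.25 + 0.125·214 = 46.
The subsidy expands output by 214 − 142 = 72 past the efficient level; on those units the gap between marginal cost and willingness to pay runs from 0 up to 21.
DWL = ½ × 21 × 72 = 756.

Deadweight loss = 756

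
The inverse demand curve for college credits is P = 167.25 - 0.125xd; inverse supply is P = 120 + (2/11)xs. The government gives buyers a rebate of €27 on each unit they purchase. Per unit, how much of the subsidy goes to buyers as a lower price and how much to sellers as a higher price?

Buyers gain €11 per unit; sellers gain €16 per unit

Pre-subsidy: 167.25 - 0.125x = 120 + (2/11)x gives x* = 154 and P* = 148.
With the rebate, buyers effectively pay Pb = Ps − 27, where Ps is the price sellers receive.
On the curves, Pb = 167.25 - 0.125x and Ps = 120 + (2/11)x; the wedge Ps − Pb = 27 gives 120 + (2/11)x − (167.25 - 0.125x) = 27, so x' = 242.
Then Pb = 167.25 − 0.125·242 = 137 and Ps = 120 + (2/11)·242 = 164.
Buyers' price falls by P* − Pb = 148 − 137 = 11; sellers' price rises by Ps − P* = 164 − 148 = 16.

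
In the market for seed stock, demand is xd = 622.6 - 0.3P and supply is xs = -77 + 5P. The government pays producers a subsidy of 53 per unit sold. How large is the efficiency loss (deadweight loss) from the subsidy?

Pre-subsidy: 622.6 - 0.3P = -77 + 5P gives P* = 132, x* = 583.
With the subsidy, sellers receive Ps = Pb + 53 for each unit, where Pb is the price buyers pay.
Supply in terms of Pb becomes xs = -77 + 5(Pb + 53) = 188 + 5Pb. Setting this equal to demand: 622.6 - 0.3Pb = 188 + 5Pb, so Pb = 82.
Sellers receive Ps = 82 + 53 = 135; x' = 622.6 − 0.3·82 = 598.
The subsidy expands output by 598 − 583 = 15 past the efficient level; on those units the gap between marginal cost and willingness to pay runs from 0 up to 53.
DWL = ½ × 53 × 15 = 397.5.

Deadweight loss = 397.5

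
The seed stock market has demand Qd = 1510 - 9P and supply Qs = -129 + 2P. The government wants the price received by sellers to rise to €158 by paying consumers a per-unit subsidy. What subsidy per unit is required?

At a seller price of 158, quantity supplied is -129 + 2·158 = 187.
Buyers absorb 187 only when they pay Pb with 1510 − 9·Pb = 187, i.e. Pb = 147.
s = Ps − Pb = 158 − 147 = 11.

Required subsidy s = €11 per unit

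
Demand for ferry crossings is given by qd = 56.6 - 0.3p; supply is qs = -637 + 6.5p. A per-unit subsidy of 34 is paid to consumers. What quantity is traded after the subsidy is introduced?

Pre-subsidy: 56.6 - 0.3p = -637 + 6.5p gives p* = 102, q* = 26.
With the rebate, buyers effectively pay pb = ps − 34, where ps is the price sellers receive.
Demand in terms of ps becomes qd = 56.6 − 0.3(ps − 34) = 66.8 - 0.3ps. Setting this equal to supply: 66.8 - 0.3ps = -637 + 6.5ps, so ps = 103.5.
Buyers pay pb = 103.5 − 34 = 69.5; q' = -637 + 6.5·103.5 = 35.75.

q' = 35.75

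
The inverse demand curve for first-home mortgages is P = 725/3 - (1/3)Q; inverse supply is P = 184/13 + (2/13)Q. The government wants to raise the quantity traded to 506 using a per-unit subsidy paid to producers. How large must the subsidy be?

At Q = 506, from the demand curve buyers pay Pb = 725/3 − (1/3)·506 = 73; from the supply curve sellers need Ps = 184/13 + (2/13)·506 = 92.
The subsidy must fill the gap: s = Ps − Pb = 92 − 73 = 19.

Required subsidy s = 19 per unit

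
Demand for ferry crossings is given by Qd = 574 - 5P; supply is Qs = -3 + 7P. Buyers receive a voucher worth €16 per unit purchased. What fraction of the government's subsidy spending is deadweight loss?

DWL / government spending = 280/4563

Pre-subsidy: 574 - 5P = -3 + 7P gives P* = 577/12, Q* = 4003/12.
With the rebate, buyers effectively pay Pb = Ps − 16, where Ps is the price sellers receive.
Demand in terms of Ps becomes Qd = 574 − 5(Ps − 16) = 654 - 5Ps. Setting this equal to supply: 654 - 5Ps = -3 + 7Ps, so Ps = 54.75.
Buyers pay Pb = 54.75 − 16 = 38.75; Q' = -3 + 7·54.75 = 380.25.
ΔCS = ½(4003/12 + 380.25)(577/12 − 38.75) = 29981/9; ΔPS = ½(4003/12 + 380.25)(54.75 − 577/12) = 21415/9.
Government spending = 16 × 380.25 = 6084.
DWL = ½ × 16 × (380.25 − 4003/12) = 1120/3; fraction = (1120/3) / 6084 = 280/4563.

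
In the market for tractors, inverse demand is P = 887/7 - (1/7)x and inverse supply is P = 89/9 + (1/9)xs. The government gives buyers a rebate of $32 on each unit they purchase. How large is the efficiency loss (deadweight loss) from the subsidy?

Deadweight loss = $2016

Pre-subsidy: 887/7 - (1/7)x = 89/9 + (1/9)x gives x* = 460 and P* = 61.
With the rebate, buyers effectively pay Pb = Ps − 32, where Ps is the price sellers receive.
On the curves, Pb = 887/7 - (1/7)x and Ps = 89/9 + (1/9)x; the wedge Ps − Pb = 32 gives 89/9 + (1/9)x − (887/7 - (1/7)x) = 32, so x' = 586.
Then Pb = 887/7 − (1/7)·586 = 43 and Ps = 89/9 + (1/9)·586 = 75.
The subsidy expands output by 586 − 460 = 126 past the efficient level; on those units the gap between marginal cost and willingness to pay runs from 0 up to 32.
DWL = ½ × 32 × 126 = 2016.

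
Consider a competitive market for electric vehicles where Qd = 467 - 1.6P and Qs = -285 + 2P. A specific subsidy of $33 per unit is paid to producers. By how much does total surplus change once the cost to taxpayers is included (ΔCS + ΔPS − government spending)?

Pre-subsidy: 467 - 1.6P = -285 + 2P gives P* = 1880/9, Q* = 1195/9.
With the subsidy, sellers receive Ps = Pb + 33 for each unit, where Pb is the price buyers pay.
Supply in terms of Pb becomes Qs = -285 + 2(Pb + 33) = -219 + 2Pb. Setting this equal to demand: 467 - 1.6Pb = -219 + 2Pb, so Pb = 1715/9.
Sellers receive Ps = 1715/9 + 33 = 2012/9; Q' = 467 − 1.6·(1715/9) = 1459/9.
ΔCS = ½(1195/9 + 1459/9)(1880/9 − 1715/9) = 72985/27; ΔPS = ½(1195/9 + 1459/9)(2012/9 − 1880/9) = 58388/27.
Government spending = 33 × 1459/9 = 16049/3.
Net change = 72985/27 + 58388/27 − 16049/3 = -484. The loss equals the DWL triangle ½·33·88/3.

Net change in total surplus = -$484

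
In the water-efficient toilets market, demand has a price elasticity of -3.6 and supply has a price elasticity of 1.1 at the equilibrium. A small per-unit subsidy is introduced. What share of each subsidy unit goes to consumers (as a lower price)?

Consumer share = 11/47

For a small subsidy around the equilibrium, the benefit split depends on the relative slopes, which at a point are proportional to the elasticities.
Buyer share = εs/(εs + |εd|) = 1.1/(1.1 + 3.6) = 11/47; seller share = |εd|/(εs + |εd|) = 36/47.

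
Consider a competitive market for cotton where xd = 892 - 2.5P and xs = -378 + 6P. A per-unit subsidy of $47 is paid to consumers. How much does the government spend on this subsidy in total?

Government cost = 480528/17

Pre-subsidy: 892 - 2.5P = -378 + 6P gives P* = 2540/17, x* = 8814/17.
With the rebate, buyers effectively pay Pb = Ps − 47, where Ps is the price sellers receive.
Demand in terms of Ps becomes xd = 892 − 2.5(Ps − 47) = 1009.5 - 2.5Ps. Setting this equal to supply: 1009.5 - 2.5Ps = -378 + 6Ps, so Ps = 2775/17.
Buyers pay Pb = 2775/17 − 47 = 1976/17; x' = -378 + 6·(2775/17) = 10224/17.
Government outlay = subsidy × quantity = 47 × 10224/17 = 480528/17.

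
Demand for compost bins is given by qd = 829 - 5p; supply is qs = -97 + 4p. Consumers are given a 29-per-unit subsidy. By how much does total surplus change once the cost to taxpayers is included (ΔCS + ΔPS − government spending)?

Pre-subsidy: 829 - 5p = -97 + 4p gives p* = 926/9, q* = 2831/9.
With the rebate, buyers effectively pay pb = ps − 29, where ps is the price sellers receive.
Demand in terms of ps becomes qd = 829 − 5(ps − 29) = 974 - 5ps. Setting this equal to supply: 974 - 5ps = -97 + 4ps, so ps = 119.
Buyers pay pb = 119 − 29 = 90; q' = -97 + 4·119 = 379.
ΔCS = ½(2831/9 + 379)(926/9 − 90) = 362036/81; ΔPS = ½(2831/9 + 379)(119 − 926/9) = 452545/81.
Government spending = 29 × 379 = 10991.
Net change = 362036/81 + 452545/81 − 10991 = -8410/9. The loss equals the DWL triangle ½·29·580/9.

Net change in total surplus = -8410/9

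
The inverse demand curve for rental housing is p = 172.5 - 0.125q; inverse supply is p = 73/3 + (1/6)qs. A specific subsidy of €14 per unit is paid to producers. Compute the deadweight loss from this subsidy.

Deadweight loss = €336

Pre-subsidy: 172.5 - 0.125q = 73/3 + (1/6)q gives q* = 508 and p* = 109.
With the subsidy, sellers receive ps = pb + 14 for each unit, where pb is the price buyers pay.
On the curves, pb = 172.5 - 0.125q and ps = 73/3 + (1/6)q; the wedge ps − pb = 14 gives 73/3 + (1/6)q − (172.5 - 0.125q) = 14, so q' = 556.
Then pb = 172.5 − 0.125·556 = 103 and ps = 73/3 + (1/6)·556 = 117.
The subsidy expands output by 556 − 508 = 48 past the efficient level; on those units the gap between marginal cost and willingness to pay runs from 0 up to 14.
DWL = ½ × 14 × 48 = 336.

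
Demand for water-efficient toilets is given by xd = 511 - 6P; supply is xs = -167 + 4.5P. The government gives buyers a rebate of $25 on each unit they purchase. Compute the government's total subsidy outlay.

Pre-subsidy: 511 - 6P = -167 + 4.5P gives P* = 452/7, x* = 865/7.
With the rebate, buyers effectively pay Pb = Ps − 25, where Ps is the price sellers receive.
Demand in terms of Ps becomes xd = 511 − 6(Ps − 25) = 661 - 6Ps. Setting this equal to supply: 661 - 6Ps = -167 + 4.5Ps, so Ps = 552/7.
Buyers pay Pb = 552/7 − 25 = 377/7; x' = -167 + 4.5·(552/7) = 1315/7.
Government outlay = subsidy × quantity = 25 × 1315/7 = 32875/7.

Government cost = 32875/7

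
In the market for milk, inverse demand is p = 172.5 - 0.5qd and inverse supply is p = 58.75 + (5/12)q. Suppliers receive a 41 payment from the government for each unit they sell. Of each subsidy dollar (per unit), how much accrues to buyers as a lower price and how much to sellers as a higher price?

Pre-subsidy: 172.5 - 0.5q = 58.75 + (5/12)q gives q* = 1365/11 and p* = 1215/11.
With the subsidy, sellers receive ps = pb + 41 for each unit, where pb is the price buyers pay.
On the curves, pb = 172.5 - 0.5q and ps = 58.75 + (5/12)q; the wedge ps − pb = 41 gives 58.75 + (5/12)q − (172.5 - 0.5q) = 41, so q' = 1857/11.
Then pb = 172.5 − 0.5·(1857/11) = 969/11 and ps = 58.75 + (5/12)·(1857/11) = 1420/11.
Buyers' price falls by p* − pb = 1215/11 − 969/11 = 246/11; sellers' price rises by ps − p* = 1420/11 − 1215/11 = 205/11.

Buyers gain 246/11 per unit; sellers gain 205/11 per unit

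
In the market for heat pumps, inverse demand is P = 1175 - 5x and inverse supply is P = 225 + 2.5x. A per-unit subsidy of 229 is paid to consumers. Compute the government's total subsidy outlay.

Pre-subsidy: 1175 - 5x = 225 + 2.5x gives x* = 380/3 and P* = 1625/3.
With the rebate, buyers effectively pay Pb = Ps − 229, where Ps is the price sellers receive.
On the curves, Pb = 1175 - 5x and Ps = 225 + 2.5x; the wedge Ps − Pb = 229 gives 225 + 2.5x − (1175 - 5x) = 229, so x' = 157.2.
Then Pb = 1175 − 5·157.2 = 389 and Ps = 225 + 2.5·157.2 = 618.
Government outlay = subsidy × quantity = 229 × 157.2 = 35998.8.

Government cost = 35998.8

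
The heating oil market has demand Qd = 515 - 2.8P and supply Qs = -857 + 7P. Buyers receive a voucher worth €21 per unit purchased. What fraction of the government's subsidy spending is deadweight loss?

DWL / government spending = 7/55

Pre-subsidy: 515 - 2.8P = -857 + 7P gives P* = 140, Q* = 123.
With the rebate, buyers effectively pay Pb = Ps − 21, where Ps is the price sellers receive.
Demand in terms of Ps becomes Qd = 515 − 2.8(Ps − 21) = 573.8 - 2.8Ps. Setting this equal to supply: 573.8 - 2.8Ps = -857 + 7Ps, so Ps = 146.
Buyers pay Pb = 146 − 21 = 125; Q' = -857 + 7·146 = 165.
ΔCS = ½(123 + 165)(140 − 125) = 2160; ΔPS = ½(123 + 165)(146 − 140) = 864.
Government spending = 21 × 165 = 3465.
DWL = ½ × 21 × (165 − 123) = 441; fraction = 441 / 3465 = 7/55.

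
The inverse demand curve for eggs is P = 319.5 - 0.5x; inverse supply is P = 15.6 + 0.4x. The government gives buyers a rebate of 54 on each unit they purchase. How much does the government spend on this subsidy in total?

Government cost = 21474

Pre-subsidy: 319.5 - 0.5x = 15.6 + 0.4x gives x* = 1013/3 and P* = 452/3.
With the rebate, buyers effectively pay Pb = Ps − 54, where Ps is the price sellers receive.
On the curves, Pb = 319.5 - 0.5x and Ps = 15.6 + 0.4x; the wedge Ps − Pb = 54 gives 15.6 + 0.4x − (319.5 - 0.5x) = 54, so x' = 1193/3.
Then Pb = 319.5 − 0.5·(1193/3) = 362/3 and Ps = 15.6 + 0.4·(1193/3) = 524/3.
Government outlay = subsidy × quantity = 54 × 1193/3 = 21474.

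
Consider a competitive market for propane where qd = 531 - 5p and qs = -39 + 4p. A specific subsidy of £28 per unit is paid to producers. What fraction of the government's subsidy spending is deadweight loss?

DWL / government spending = 280/2489

Pre-subsidy: 531 - 5p = -39 + 4p gives p* = 190/3, q* = 643/3.
With the subsidy, sellers receive ps = pb + 28 for each unit, where pb is the price buyers pay.
Supply in terms of pb becomes qs = -39 + 4(pb + 28) = 73 + 4pb. Setting this equal to demand: 531 - 5pb = 73 + 4pb, so pb = 458/9.
Sellers receive ps = 458/9 + 28 = 710/9; q' = 531 − 5·(458/9) = 2489/9.
ΔCS = ½(643/3 + 2489/9)(190/3 − 458/9) = 247408/81; ΔPS = ½(643/3 + 2489/9)(710/9 − 190/3) = 309260/81.
Government spending = 28 × 2489/9 = 69692/9.
DWL = ½ × 28 × (2489/9 − 643/3) = 7840/9; fraction = (7840/9) / (69692/9) = 280/2489.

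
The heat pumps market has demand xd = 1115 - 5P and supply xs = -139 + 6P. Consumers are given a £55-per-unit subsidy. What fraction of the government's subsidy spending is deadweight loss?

DWL / government spending = 15/139

Pre-subsidy: 1115 - 5P = -139 + 6P gives P* = 114, x* = 545.
With the rebate, buyers effectively pay Pb = Ps − 55, where Ps is the price sellers receive.
Demand in terms of Ps becomes xd = 1115 − 5(Ps − 55) = 1390 - 5Ps. Setting this equal to supply: 1390 - 5Ps = -139 + 6Ps, so Ps = 139.
Buyers pay Pb = 139 − 55 = 84; x' = -139 + 6·139 = 695.
ΔCS = ½(545 + 695)(114 − 84) = 18600; ΔPS = ½(545 + 695)(139 − 114) = 15500.
Government spending = 55 × 695 = 38225.
DWL = ½ × 55 × (695 − 545) = 4125; fraction = 4125 / 38225 = 15/139.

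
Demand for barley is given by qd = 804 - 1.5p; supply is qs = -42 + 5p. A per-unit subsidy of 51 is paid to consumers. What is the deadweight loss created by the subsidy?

Pre-subsidy: 804 - 1.5p = -42 + 5p gives p* = 1692/13, q* = 7914/13.
With the rebate, buyers effectively pay pb = ps − 51, where ps is the price sellers receive.
Demand in terms of ps becomes qd = 804 − 1.5(ps − 51) = 880.5 - 1.5ps. Setting this equal to supply: 880.5 - 1.5ps = -42 + 5ps, so ps = 1845/13.
Buyers pay pb = 1845/13 − 51 = 1182/13; q' = -42 + 5·(1845/13) = 8679/13.
The subsidy expands output by 8679/13 − 7914/13 = 765/13 past the efficient level; on those units the gap between marginal cost and willingness to pay runs from 0 up to 51.
DWL = ½ × 51 × 765/13 = 39015/26.

Deadweight loss = 39015/26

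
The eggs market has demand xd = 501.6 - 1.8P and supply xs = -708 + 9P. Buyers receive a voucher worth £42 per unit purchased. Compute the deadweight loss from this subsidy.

Pre-subsidy: 501.6 - 1.8P = -708 + 9P gives P* = 112, x* = 300.
With the rebate, buyers effectively pay Pb = Ps − 42, where Ps is the price sellers receive.
Demand in terms of Ps becomes xd = 501.6 − 1.8(Ps − 42) = 577.2 - 1.8Ps. Setting this equal to supply: 577.2 - 1.8Ps = -708 + 9Ps, so Ps = 119.
Buyers pay Pb = 119 − 42 = 77; x' = -708 + 9·119 = 363.
The subsidy expands output by 363 − 300 = 63 past the efficient level; on those units the gap between marginal cost and willingness to pay runs from 0 up to 42.
DWL = ½ × 42 × 63 = 1323.

Deadweight loss = £1323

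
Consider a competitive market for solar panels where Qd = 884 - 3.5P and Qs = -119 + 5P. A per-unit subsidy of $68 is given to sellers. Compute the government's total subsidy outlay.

Government cost = $41548

Pre-subsidy: 884 - 3.5P = -119 + 5P gives P* = 118, Q* = 471.
With the subsidy, sellers receive Ps = Pb + 68 for each unit, where Pb is the price buyers pay.
Supply in terms of Pb becomes Qs = -119 + 5(Pb + 68) = 221 + 5Pb. Setting this equal to demand: 884 - 3.5Pb = 221 + 5Pb, so Pb = 78.
Sellers receive Ps = 78 + 68 = 146; Q' = 884 − 3.5·78 = 611.
Government outlay = subsidy × quantity = 68 × 611 = 41548.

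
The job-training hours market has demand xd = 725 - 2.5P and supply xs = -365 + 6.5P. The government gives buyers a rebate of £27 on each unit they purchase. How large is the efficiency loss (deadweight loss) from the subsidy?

Pre-subsidy: 725 - 2.5P = -365 + 6.5P gives P* = 1090/9, x* = 3800/9.
With the rebate, buyers effectively pay Pb = Ps − 27, where Ps is the price sellers receive.
Demand in terms of Ps becomes xd = 725 − 2.5(Ps − 27) = 792.5 - 2.5Ps. Setting this equal to supply: 792.5 - 2.5Ps = -365 + 6.5Ps, so Ps = 2315/18.
Buyers pay Pb = 2315/18 − 27 = 1829/18; x' = -365 + 6.5·(2315/18) = 16955/36.
The subsidy expands output by 16955/36 − 3800/9 = 48.75 past the efficient level; on those units the gap between marginal cost and willingness to pay runs from 0 up to 27.
DWL = ½ × 27 × 48.75 = 658.125.

Deadweight loss = £658.125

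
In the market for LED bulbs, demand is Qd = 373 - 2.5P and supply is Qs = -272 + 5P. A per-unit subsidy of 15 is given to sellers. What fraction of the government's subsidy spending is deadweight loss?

DWL / government spending = 25/366

Pre-subsidy: 373 - 2.5P = -272 + 5P gives P* = 86, Q* = 158.
With the subsidy, sellers receive Ps = Pb + 15 for each unit, where Pb is the price buyers pay.
Supply in terms of Pb becomes Qs = -272 + 5(Pb + 15) = -197 + 5Pb. Setting this equal to demand: 373 - 2.5Pb = -197 + 5Pb, so Pb = 76.
Sellers receive Ps = 76 + 15 = 91; Q' = 373 − 2.5·76 = 183.
ΔCS = ½(158 + 183)(86 − 76) = 1705; ΔPS = ½(158 + 183)(91 − 86) = 852.5.
Government spending = 15 × 183 = 2745.
DWL = ½ × 15 × (183 − 158) = 187.5; fraction = 187.5 / 2745 = 25/366.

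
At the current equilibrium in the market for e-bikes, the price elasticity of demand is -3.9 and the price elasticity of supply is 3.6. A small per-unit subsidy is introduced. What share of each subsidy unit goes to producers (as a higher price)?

Producer share = 0.52

For a small subsidy around the equilibrium, the benefit split depends on the relative slopes, which at a point are proportional to the elasticities.
Buyer share = εs/(εs + |εd|) = 3.6/(3.6 + 3.9) = 0.48; seller share = |εd|/(εs + |εd|) = 0.52.
So producers capture 0.52 of the subsidy.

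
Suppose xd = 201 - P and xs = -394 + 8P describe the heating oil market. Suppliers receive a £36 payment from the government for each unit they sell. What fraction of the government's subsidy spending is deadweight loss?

Pre-subsidy: 201 - P = -394 + 8P gives P* = 595/9, x* = 1214/9.
With the subsidy, sellers receive Ps = Pb + 36 for each unit, where Pb is the price buyers pay.
Supply in terms of Pb becomes xs = -394 + 8(Pb + 36) = -106 + 8Pb. Setting this equal to demand: 201 - Pb = -106 + 8Pb, so Pb = 307/9.
Sellers receive Ps = 307/9 + 36 = 631/9; x' = 201 − 1·(307/9) = 1502/9.
ΔCS = ½(1214/9 + 1502/9)(595/9 − 307/9) = 43456/9; ΔPS = ½(1214/9 + 1502/9)(631/9 − 595/9) = 5432/9.
Government spending = 36 × 1502/9 = 6008.
DWL = ½ × 36 × (1502/9 − 1214/9) = 576; fraction = 576 / 6008 = 72/751.

DWL / government spending = 72/751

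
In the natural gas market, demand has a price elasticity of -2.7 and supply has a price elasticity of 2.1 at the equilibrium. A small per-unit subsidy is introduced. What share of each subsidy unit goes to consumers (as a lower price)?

Consumer share = 0.4375

For a small subsidy around the equilibrium, the benefit split depends on the relative slopes, which at a point are proportional to the elasticities.
Buyer share = εs/(εs + |εd|) = 2.1/(2.1 + 2.7) = 0.4375; seller share = |εd|/(εs + |εd|) = 0.5625.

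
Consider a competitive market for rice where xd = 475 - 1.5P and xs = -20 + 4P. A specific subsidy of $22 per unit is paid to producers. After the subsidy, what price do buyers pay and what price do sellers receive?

Pre-subsidy: 475 - 1.5P = -20 + 4P gives P* = 90, x* = 340.
With the subsidy, sellers receive Ps = Pb + 22 for each unit, where Pb is the price buyers pay.
Supply in terms of Pb becomes xs = -20 + 4(Pb + 22) = 68 + 4Pb. Setting this equal to demand: 475 - 1.5Pb = 68 + 4Pb, so Pb = 74.
Sellers receive Ps = 74 + 22 = 96; x' = 475 − 1.5·74 = 364.

Buyers pay $74; sellers receive $96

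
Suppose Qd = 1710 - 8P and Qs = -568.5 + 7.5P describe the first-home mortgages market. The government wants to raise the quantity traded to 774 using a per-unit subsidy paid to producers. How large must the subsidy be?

At Q = 774, invert demand for the buyer price: Pb = (1710 − 774)/8 = 117; invert supply for the seller price: Ps = (774 − (-568.5))/7.5 = 179.
The subsidy must fill the gap: s = Ps − Pb = 179 − 117 = 62.

Required subsidy s = 62 per unit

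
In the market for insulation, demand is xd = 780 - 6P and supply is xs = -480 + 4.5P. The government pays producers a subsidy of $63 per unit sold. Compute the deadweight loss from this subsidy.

Pre-subsidy: 780 - 6P = -480 + 4.5P gives P* = 120, x* = 60.
With the subsidy, sellers receive Ps = Pb + 63 for each unit, where Pb is the price buyers pay.
Supply in terms of Pb becomes xs = -480 + 4.5(Pb + 63) = -196.5 + 4.5Pb. Setting this equal to demand: 780 - 6Pb = -196.5 + 4.5Pb, so Pb = 93.
Sellers receive Ps = 93 + 63 = 156; x' = 780 − 6·93 = 222.
The subsidy expands output by 222 − 60 = 162 past the efficient level; on those units the gap between marginal cost and willingness to pay runs from 0 up to 63.
DWL = ½ × 63 × 162 = 5103.

Deadweight loss = $5103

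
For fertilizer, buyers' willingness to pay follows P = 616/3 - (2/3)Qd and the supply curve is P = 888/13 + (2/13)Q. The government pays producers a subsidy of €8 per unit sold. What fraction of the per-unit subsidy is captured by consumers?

Consumer share = 0.8125

Pre-subsidy: 616/3 - (2/3)Q = 888/13 + (2/13)Q gives Q* = 167 and P* = 94.
With the subsidy, sellers receive Ps = Pb + 8 for each unit, where Pb is the price buyers pay.
On the curves, Pb = 616/3 - (2/3)Q and Ps = 888/13 + (2/13)Q; the wedge Ps − Pb = 8 gives 888/13 + (2/13)Q − (616/3 - (2/3)Q) = 8, so Q' = 176.75.
Then Pb = 616/3 − (2/3)·176.75 = 87.5 and Ps = 888/13 + (2/13)·176.75 = 95.5.
Buyers' price falls by P* − Pb = 94 − 87.5 = 6.5; sellers' price rises by Ps − P* = 95.5 − 94 = 1.5.
So consumers capture 6.5/8 = 0.8125 of each unit of subsidy.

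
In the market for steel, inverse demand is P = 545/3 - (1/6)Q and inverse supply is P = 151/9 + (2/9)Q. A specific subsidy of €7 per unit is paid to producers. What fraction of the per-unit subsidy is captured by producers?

Producer share = 4/7

Pre-subsidy: 545/3 - (1/6)Q = 151/9 + (2/9)Q gives Q* = 424 and P* = 111.
With the subsidy, sellers receive Ps = Pb + 7 for each unit, where Pb is the price buyers pay.
On the curves, Pb = 545/3 - (1/6)Q and Ps = 151/9 + (2/9)Q; the wedge Ps − Pb = 7 gives 151/9 + (2/9)Q − (545/3 - (1/6)Q) = 7, so Q' = 442.
Then Pb = 545/3 − (1/6)·442 = 108 and Ps = 151/9 + (2/9)·442 = 115.
Buyers' price falls by P* − Pb = 111 − 108 = 3; sellers' price rises by Ps − P* = 115 − 111 = 4.
So producers capture 4/7 = 4/7 of each unit of subsidy.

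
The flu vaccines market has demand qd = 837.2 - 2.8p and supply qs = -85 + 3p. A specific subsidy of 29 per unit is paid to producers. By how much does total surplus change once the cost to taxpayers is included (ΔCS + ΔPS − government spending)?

Net change in total surplus = -609

Pre-subsidy: 837.2 - 2.8p = -85 + 3p gives p* = 159, q* = 392.
With the subsidy, sellers receive ps = pb + 29 for each unit, where pb is the price buyers pay.
Supply in terms of pb becomes qs = -85 + 3(pb + 29) = 2 + 3pb. Setting this equal to demand: 837.2 - 2.8pb = 2 + 3pb, so pb = 144.
Sellers receive ps = 144 + 29 = 173; q' = 837.2 − 2.8·144 = 434.
ΔCS = ½(392 + 434)(159 − 144) = 6195; ΔPS = ½(392 + 434)(173 − 159) = 5782.
Government spending = 29 × 434 = 12586.
Net change = 6195 + 5782 − 12586 = -609. The loss equals the DWL triangle ½·29·42.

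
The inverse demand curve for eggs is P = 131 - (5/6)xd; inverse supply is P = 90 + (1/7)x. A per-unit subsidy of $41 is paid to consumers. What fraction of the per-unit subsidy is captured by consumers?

Pre-subsidy: 131 - (5/6)x = 90 + (1/7)x gives x* = 42 and P* = 96.
With the rebate, buyers effectively pay Pb = Ps − 41, where Ps is the price sellers receive.
On the curves, Pb = 131 - (5/6)x and Ps = 90 + (1/7)x; the wedge Ps − Pb = 41 gives 90 + (1/7)x − (131 - (5/6)x) = 41, so x' = 84.
Then Pb = 131 − (5/6)·84 = 61 and Ps = 90 + (1/7)·84 = 102.
Buyers' price falls by P* − Pb = 96 − 61 = 35; sellers' price rises by Ps − P* = 102 − 96 = 6.
So consumers capture 35/41 = 35/41 of each unit of subsidy.

Consumer share = 35/41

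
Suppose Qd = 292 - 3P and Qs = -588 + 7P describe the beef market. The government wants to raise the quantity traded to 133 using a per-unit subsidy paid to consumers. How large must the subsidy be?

At Q = 133, invert demand for the buyer price: Pb = (292 − 133)/3 = 53; invert supply for the seller price: Ps = (133 − (-588))/7 = 103.
The subsidy must fill the gap: s = Ps − Pb = 103 − 53 = 50.

Required subsidy s = 50 per unit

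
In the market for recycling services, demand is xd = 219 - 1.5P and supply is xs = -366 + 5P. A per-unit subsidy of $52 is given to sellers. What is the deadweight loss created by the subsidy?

Pre-subsidy: 219 - 1.5P = -366 + 5P gives P* = 90, x* = 84.
With the subsidy, sellers receive Ps = Pb + 52 for each unit, where Pb is the price buyers pay.
Supply in terms of Pb becomes xs = -366 + 5(Pb + 52) = -106 + 5Pb. Setting this equal to demand: 219 - 1.5Pb = -106 + 5Pb, so Pb = 50.
Sellers receive Ps = 50 + 52 = 102; x' = 219 − 1.5·50 = 144.
The subsidy expands output by 144 − 84 = 60 past the efficient level; on those units the gap between marginal cost and willingness to pay runs from 0 up to 52.
DWL = ½ × 52 × 60 = 1560.

Deadweight loss = $1560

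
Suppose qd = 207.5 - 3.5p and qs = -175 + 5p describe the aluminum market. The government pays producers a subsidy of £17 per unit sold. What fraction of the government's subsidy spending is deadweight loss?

Pre-subsidy: 207.5 - 3.5p = -175 + 5p gives p* = 45, q* = 50.
With the subsidy, sellers receive ps = pb + 17 for each unit, where pb is the price buyers pay.
Supply in terms of pb becomes qs = -175 + 5(pb + 17) = -90 + 5pb. Setting this equal to demand: 207.5 - 3.5pb = -90 + 5pb, so pb = 35.
Sellers receive ps = 35 + 17 = 52; q' = 207.5 − 3.5·35 = 85.
ΔCS = ½(50 + 85)(45 − 35) = 675; ΔPS = ½(50 + 85)(52 − 45) = 472.5.
Government spending = 17 × 85 = 1445.
DWL = ½ × 17 × (85 − 50) = 297.5; fraction = 297.5 / 1445 = 7/34.

DWL / government spending = 7/34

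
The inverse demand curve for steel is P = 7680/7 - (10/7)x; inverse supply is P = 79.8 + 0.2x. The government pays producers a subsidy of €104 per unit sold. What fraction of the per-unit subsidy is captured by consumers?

Pre-subsidy: 7680/7 - (10/7)x = 79.8 + 0.2x gives x* = 11869/19 and P* = 3890/19.
With the subsidy, sellers receive Ps = Pb + 104 for each unit, where Pb is the price buyers pay.
On the curves, Pb = 7680/7 - (10/7)x and Ps = 79.8 + 0.2x; the wedge Ps − Pb = 104 gives 79.8 + 0.2x − (7680/7 - (10/7)x) = 104, so x' = 39247/57.
Then Pb = 7680/7 − (10/7)·(39247/57) = 6470/57 and Ps = 79.8 + 0.2·(39247/57) = 12398/57.
Buyers' price falls by P* − Pb = 3890/19 − 6470/57 = 5200/57; sellers' price rises by Ps − P* = 12398/57 − 3890/19 = 728/57.
So consumers capture (5200/57)/104 = 50/57 of each unit of subsidy.

Consumer share = 50/57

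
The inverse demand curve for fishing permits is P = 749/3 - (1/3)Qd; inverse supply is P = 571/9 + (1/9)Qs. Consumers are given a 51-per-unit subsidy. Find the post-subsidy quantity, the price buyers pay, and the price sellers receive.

Q' = 533.75; buyers pay 71.75; sellers receive 122.75

Pre-subsidy: 749/3 - (1/3)Q = 571/9 + (1/9)Q gives Q* = 419 and P* = 110.
With the rebate, buyers effectively pay Pb = Ps − 51, where Ps is the price sellers receive.
On the curves, Pb = 749/3 - (1/3)Q and Ps = 571/9 + (1/9)Q; the wedge Ps − Pb = 51 gives 571/9 + (1/9)Q − (749/3 - (1/3)Q) = 51, so Q' = 533.75.
Then Pb = 749/3 − (1/3)·533.75 = 71.75 and Ps = 571/9 + (1/9)·533.75 = 122.75.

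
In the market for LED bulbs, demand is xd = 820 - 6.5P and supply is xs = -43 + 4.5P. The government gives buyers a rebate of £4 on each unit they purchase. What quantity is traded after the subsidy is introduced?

x' = 7055/22

Pre-subsidy: 820 - 6.5P = -43 + 4.5P gives P* = 863/11, x* = 6821/22.
With the rebate, buyers effectively pay Pb = Ps − 4, where Ps is the price sellers receive.
Demand in terms of Ps becomes xd = 820 − 6.5(Ps − 4) = 846 - 6.5Ps. Setting this equal to supply: 846 - 6.5Ps = -43 + 4.5Ps, so Ps = 889/11.
Buyers pay Pb = 889/11 − 4 = 845/11; x' = -43 + 4.5·(889/11) = 7055/22.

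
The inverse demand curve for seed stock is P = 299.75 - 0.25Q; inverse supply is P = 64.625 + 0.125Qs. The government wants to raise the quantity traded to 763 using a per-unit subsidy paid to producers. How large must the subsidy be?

At Q = 763, from the demand curve buyers pay Pb = 299.75 − 0.25·763 = 109; from the supply curve sellers need Ps = 64.625 + 0.125·763 = 160.
The subsidy must fill the gap: s = Ps − Pb = 160 − 109 = 51.

Required subsidy s = 51 per unit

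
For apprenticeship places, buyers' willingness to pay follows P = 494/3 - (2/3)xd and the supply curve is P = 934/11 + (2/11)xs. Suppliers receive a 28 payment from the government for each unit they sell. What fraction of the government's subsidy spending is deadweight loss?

Pre-subsidy: 494/3 - (2/3)x = 934/11 + (2/11)x gives x* = 94 and P* = 102.
With the subsidy, sellers receive Ps = Pb + 28 for each unit, where Pb is the price buyers pay.
On the curves, Pb = 494/3 - (2/3)x and Ps = 934/11 + (2/11)x; the wedge Ps − Pb = 28 gives 934/11 + (2/11)x − (494/3 - (2/3)x) = 28, so x' = 127.
Then Pb = 494/3 − (2/3)·127 = 80 and Ps = 934/11 + (2/11)·127 = 108.
ΔCS = ½(94 + 127)(102 − 80) = 2431; ΔPS = ½(94 + 127)(108 − 102) = 663.
Government spending = 28 × 127 = 3556.
DWL = ½ × 28 × (127 − 94) = 462; fraction = 462 / 3556 = 33/254.

DWL / government spending = 33/254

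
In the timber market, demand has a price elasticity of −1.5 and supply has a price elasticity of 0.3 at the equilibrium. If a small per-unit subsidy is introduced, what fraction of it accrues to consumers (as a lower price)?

Consumer share = 1/6

For a small subsidy around the equilibrium, the benefit split depends on the relative slopes, which at a point are proportional to the elasticities.
Buyer share = εs/(εs + |εd|) = 0.3/(0.3 + 1.5) = 1/6; seller share = |εd|/(εs + |εd|) = 5/6.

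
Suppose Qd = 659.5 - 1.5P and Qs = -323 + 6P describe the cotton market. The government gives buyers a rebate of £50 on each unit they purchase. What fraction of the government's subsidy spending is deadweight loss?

Pre-subsidy: 659.5 - 1.5P = -323 + 6P gives P* = 131, Q* = 463.
With the rebate, buyers effectively pay Pb = Ps − 50, where Ps is the price sellers receive.
Demand in terms of Ps becomes Qd = 659.5 − 1.5(Ps − 50) = 734.5 - 1.5Ps. Setting this equal to supply: 734.5 - 1.5Ps = -323 + 6Ps, so Ps = 141.
Buyers pay Pb = 141 − 50 = 91; Q' = -323 + 6·141 = 523.
ΔCS = ½(463 + 523)(131 − 91) = 19720; ΔPS = ½(463 + 523)(141 − 131) = 4930.
Government spending = 50 × 523 = 26150.
DWL = ½ × 50 × (523 − 463) = 1500; fraction = 1500 / 26150 = 30/523.

DWL / government spending = 30/523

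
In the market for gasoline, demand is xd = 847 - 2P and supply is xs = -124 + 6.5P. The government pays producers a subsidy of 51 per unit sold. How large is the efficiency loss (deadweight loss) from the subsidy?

Pre-subsidy: 847 - 2P = -124 + 6.5P gives P* = 1942/17, x* = 10515/17.
With the subsidy, sellers receive Ps = Pb + 51 for each unit, where Pb is the price buyers pay.
Supply in terms of Pb becomes xs = -124 + 6.5(Pb + 51) = 207.5 + 6.5Pb. Setting this equal to demand: 847 - 2Pb = 207.5 + 6.5Pb, so Pb = 1279/17.
Sellers receive Ps = 1279/17 + 51 = 2146/17; x' = 847 − 2·(1279/17) = 11841/17.
The subsidy expands output by 11841/17 − 10515/17 = 78 past the efficient level; on those units the gap between marginal cost and willingness to pay runs from 0 up to 51.
DWL = ½ × 51 × 78 = 1989.

Deadweight loss = 1989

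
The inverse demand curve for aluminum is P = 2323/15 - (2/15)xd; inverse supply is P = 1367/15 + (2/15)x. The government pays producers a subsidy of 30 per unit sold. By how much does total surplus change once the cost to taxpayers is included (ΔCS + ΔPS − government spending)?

Net change in total surplus = -1687.5

Pre-subsidy: 2323/15 - (2/15)x = 1367/15 + (2/15)x gives x* = 239 and P* = 123.
With the subsidy, sellers receive Ps = Pb + 30 for each unit, where Pb is the price buyers pay.
On the curves, Pb = 2323/15 - (2/15)x and Ps = 1367/15 + (2/15)x; the wedge Ps − Pb = 30 gives 1367/15 + (2/15)x − (2323/15 - (2/15)x) = 30, so x' = 351.5.
Then Pb = 2323/15 − (2/15)·351.5 = 108 and Ps = 1367/15 + (2/15)·351.5 = 138.
ΔCS = ½(239 + 351.5)(123 − 108) = 4428.75; ΔPS = ½(239 + 351.5)(138 − 123) = 4428.75.
Government spending = 30 × 351.5 = 10545.
Net change = 4428.75 + 4428.75 − 10545 = -1687.5. The loss equals the DWL triangle ½·30·112.5.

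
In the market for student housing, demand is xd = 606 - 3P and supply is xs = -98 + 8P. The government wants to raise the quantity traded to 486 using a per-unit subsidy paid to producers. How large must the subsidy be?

Required subsidy s = 33 per unit

At x = 486, invert demand for the buyer price: Pb = (606 − 486)/3 = 40; invert supply for the seller price: Ps = (486 − (-98))/8 = 73.
The subsidy must fill the gap: s = Ps − Pb = 73 − 40 = 33.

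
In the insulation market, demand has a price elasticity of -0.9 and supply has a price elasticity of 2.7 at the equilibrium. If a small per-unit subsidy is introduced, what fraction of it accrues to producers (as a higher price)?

Producer share = 0.25

For a small subsidy around the equilibrium, the benefit split depends on the relative slopes, which at a point are proportional to the elasticities.
Buyer share = εs/(εs + |εd|) = 2.7/(2.7 + 0.9) = 0.75; seller share = |εd|/(εs + |εd|) = 0.25.
So producers capture 0.25 of the subsidy.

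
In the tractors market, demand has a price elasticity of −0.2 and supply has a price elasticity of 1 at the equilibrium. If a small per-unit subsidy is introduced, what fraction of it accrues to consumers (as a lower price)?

For a small subsidy around the equilibrium, the benefit split depends on the relative slopes, which at a point are proportional to the elasticities.
Buyer share = εs/(εs + |εd|) = 1/(1 + 0.2) = 5/6; seller share = |εd|/(εs + |εd|) = 1/6.

Consumer share = 5/6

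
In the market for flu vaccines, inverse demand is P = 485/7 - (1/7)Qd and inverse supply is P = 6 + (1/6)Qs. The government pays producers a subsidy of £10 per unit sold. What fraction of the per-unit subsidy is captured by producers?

Pre-subsidy: 485/7 - (1/7)Q = 6 + (1/6)Q gives Q* = 2658/13 and P* = 521/13.
With the subsidy, sellers receive Ps = Pb + 10 for each unit, where Pb is the price buyers pay.
On the curves, Pb = 485/7 - (1/7)Q and Ps = 6 + (1/6)Q; the wedge Ps − Pb = 10 gives 6 + (1/6)Q − (485/7 - (1/7)Q) = 10, so Q' = 3078/13.
Then Pb = 485/7 − (1/7)·(3078/13) = 461/13 and Ps = 6 + (1/6)·(3078/13) = 591/13.
Buyers' price falls by P* − Pb = 521/13 − 461/13 = 60/13; sellers' price rises by Ps − P* = 591/13 − 521/13 = 70/13.
So producers capture (70/13)/10 = 7/13 of each unit of subsidy.

Producer share = 7/13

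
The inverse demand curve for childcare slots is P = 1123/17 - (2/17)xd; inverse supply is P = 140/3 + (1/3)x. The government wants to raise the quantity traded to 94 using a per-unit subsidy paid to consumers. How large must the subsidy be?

Required subsidy s = 23 per unit

At x = 94, from the demand curve buyers pay Pb = 1123/17 − (2/17)·94 = 55; from the supply curve sellers need Ps = 140/3 + (1/3)·94 = 78.
The subsidy must fill the gap: s = Ps − Pb = 78 − 55 = 23.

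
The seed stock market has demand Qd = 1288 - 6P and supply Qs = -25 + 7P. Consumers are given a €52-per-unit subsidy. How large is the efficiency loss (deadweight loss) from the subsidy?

Deadweight loss = €4368

Pre-subsidy: 1288 - 6P = -25 + 7P gives P* = 101, Q* = 682.
With the rebate, buyers effectively pay Pb = Ps − 52, where Ps is the price sellers receive.
Demand in terms of Ps becomes Qd = 1288 − 6(Ps − 52) = 1600 - 6Ps. Setting this equal to supply: 1600 - 6Ps = -25 + 7Ps, so Ps = 125.
Buyers pay Pb = 125 − 52 = 73; Q' = -25 + 7·125 = 850.
The subsidy expands output by 850 − 682 = 168 past the efficient level; on those units the gap between marginal cost and willingness to pay runs from 0 up to 52.
DWL = ½ × 52 × 168 = 4368.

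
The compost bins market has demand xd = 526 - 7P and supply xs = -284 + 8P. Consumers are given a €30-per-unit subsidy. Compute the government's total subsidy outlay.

Government cost = €7800

Pre-subsidy: 526 - 7P = -284 + 8P gives P* = 54, x* = 148.
With the rebate, buyers effectively pay Pb = Ps − 30, where Ps is the price sellers receive.
Demand in terms of Ps becomes xd = 526 − 7(Ps − 30) = 736 - 7Ps. Setting this equal to supply: 736 - 7Ps = -284 + 8Ps, so Ps = 68.
Buyers pay Pb = 68 − 30 = 38; x' = -284 + 8·68 = 260.
Government outlay = subsidy × quantity = 30 × 260 = 7800.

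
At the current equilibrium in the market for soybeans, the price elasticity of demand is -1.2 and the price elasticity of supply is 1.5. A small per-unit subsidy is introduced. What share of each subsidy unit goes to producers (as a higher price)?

For a small subsidy around the equilibrium, the benefit split depends on the relative slopes, which at a point are proportional to the elasticities.
Buyer share = εs/(εs + |εd|) = 1.5/(1.5 + 1.2) = 5/9; seller share = |εd|/(εs + |εd|) = 4/9.
So producers capture 4/9 of the subsidy.

Producer share = 4/9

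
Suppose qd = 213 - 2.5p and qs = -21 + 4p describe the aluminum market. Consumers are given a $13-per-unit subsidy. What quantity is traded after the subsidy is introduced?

q' = 143

Pre-subsidy: 213 - 2.5p = -21 + 4p gives p* = 36, q* = 123.
With the rebate, buyers effectively pay pb = ps − 13, where ps is the price sellers receive.
Demand in terms of ps becomes qd = 213 − 2.5(ps − 13) = 245.5 - 2.5ps. Setting this equal to supply: 245.5 - 2.5ps = -21 + 4ps, so ps = 41.
Buyers pay pb = 41 − 13 = 28; q' = -21 + 4·41 = 143.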